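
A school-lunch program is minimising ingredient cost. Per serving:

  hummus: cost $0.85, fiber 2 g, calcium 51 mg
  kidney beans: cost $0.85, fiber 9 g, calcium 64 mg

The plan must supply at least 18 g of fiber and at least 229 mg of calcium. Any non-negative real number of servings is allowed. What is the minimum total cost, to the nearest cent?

$3.04

hummus only: max(18/2, 229/51) = 9 servings → $7.65.
kidney beans only: max(18/9, 229/64) = 3.578 servings → $3.04.
hummus + kidney beans with both tight: 2.746 servings and 1.39 servings → $3.52.
So the least-cost plan costs $3.04.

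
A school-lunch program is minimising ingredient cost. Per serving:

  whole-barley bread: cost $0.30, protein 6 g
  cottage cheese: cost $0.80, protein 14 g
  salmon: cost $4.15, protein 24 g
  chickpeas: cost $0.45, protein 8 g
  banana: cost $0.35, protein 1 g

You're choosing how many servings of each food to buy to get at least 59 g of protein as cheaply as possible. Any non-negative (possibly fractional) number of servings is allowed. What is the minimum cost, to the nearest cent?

Cost per g of protein: whole-barley bread $0.0500, chickpeas $0.0563, cottage cheese $0.0571, salmon $0.1729, banana $0.3500.
With no serving limits, use only whole-barley bread: 59 g / 6 g = 9.833 servings × $0.30 = $2.95.

$2.95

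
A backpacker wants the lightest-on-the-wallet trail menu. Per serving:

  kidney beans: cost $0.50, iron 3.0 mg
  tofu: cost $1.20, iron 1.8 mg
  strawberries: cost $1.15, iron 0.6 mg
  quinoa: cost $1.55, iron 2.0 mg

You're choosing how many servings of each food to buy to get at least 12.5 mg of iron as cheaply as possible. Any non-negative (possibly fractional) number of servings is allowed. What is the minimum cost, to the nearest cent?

$2.08

Cost per mg of iron: kidney beans $0.1667, tofu $0.6667, quinoa $0.7750, strawberries $1.9167.
With no serving limits, use only kidney beans: 12.5 mg / 3.0 mg = 4.167 servings × $0.50 = $2.08.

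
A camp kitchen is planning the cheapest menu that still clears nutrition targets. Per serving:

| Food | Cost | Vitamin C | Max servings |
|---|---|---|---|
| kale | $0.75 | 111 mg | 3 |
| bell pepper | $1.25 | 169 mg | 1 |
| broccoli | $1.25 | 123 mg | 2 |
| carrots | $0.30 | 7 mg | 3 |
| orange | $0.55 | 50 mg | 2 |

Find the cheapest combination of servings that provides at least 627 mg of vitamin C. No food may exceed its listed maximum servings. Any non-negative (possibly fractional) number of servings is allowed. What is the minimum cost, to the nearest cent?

Cost per mg of vitamin C: kale $0.0068, bell pepper $0.0074, broccoli $0.0102, orange $0.0110, carrots $0.0429.
Take 3 servings of kale: +333.0 mg vitamin C for $2.25 (total $2.25, still need 294.0 mg).
Take 1 serving of bell pepper: +169.0 mg vitamin C for $1.25 (total $3.50, still need 125.0 mg).
Take 1.016 servings of broccoli: +125.0 mg vitamin C for $1.27 (total $4.77, still need 0.0 mg).
Filling from the cheapest source first is optimal under one linear minimum: $4.77.

$4.77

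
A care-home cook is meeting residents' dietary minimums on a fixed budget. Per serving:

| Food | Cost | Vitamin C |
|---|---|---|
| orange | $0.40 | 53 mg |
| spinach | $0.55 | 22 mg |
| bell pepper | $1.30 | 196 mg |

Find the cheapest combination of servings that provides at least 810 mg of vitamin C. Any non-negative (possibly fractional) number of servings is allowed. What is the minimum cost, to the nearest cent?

$5.37

Cost per mg of vitamin C: bell pepper $0.0066, orange $0.0075, spinach $0.0250.
With no serving limits, use only bell pepper: 810 mg / 196 mg = 4.133 servings × $1.30 = $5.37.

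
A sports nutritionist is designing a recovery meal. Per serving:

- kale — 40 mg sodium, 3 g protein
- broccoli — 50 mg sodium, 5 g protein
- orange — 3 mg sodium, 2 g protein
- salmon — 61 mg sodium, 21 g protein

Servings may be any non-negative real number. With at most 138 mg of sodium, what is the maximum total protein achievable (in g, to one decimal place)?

92.0 g

Protein per mg sodium: orange 0.6667, salmon 0.3443, broccoli 0.1, kale 0.075.
With no serving limits, spend the whole sodium allowance on orange: 138 mg / 3 mg × 2 g = 92.0 g.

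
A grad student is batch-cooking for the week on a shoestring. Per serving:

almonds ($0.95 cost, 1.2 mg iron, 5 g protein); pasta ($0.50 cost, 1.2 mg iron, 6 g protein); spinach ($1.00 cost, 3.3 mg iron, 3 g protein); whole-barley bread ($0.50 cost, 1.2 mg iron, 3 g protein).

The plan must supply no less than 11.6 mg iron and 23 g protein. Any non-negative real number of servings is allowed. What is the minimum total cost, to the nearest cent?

$3.86

At the optimum either one food covers both requirements or two foods hit both targets exactly; no other combination can be cheaper.
almonds only: max(11.6/1.2, 23/5) = 9.667 servings → $9.18.
pasta only: max(11.6/1.2, 23/6) = 9.667 servings → $4.83.
spinach only: max(11.6/3.3, 23/3) = 7.667 servings → $7.67.
whole-barley bread only: max(11.6/1.2, 23/3) = 9.667 servings → $4.83.
almonds + pasta with both targets exact would need a negative amount; discard.
almonds + spinach with both tight: 3.186 servings and 2.357 servings → $5.38.
almonds + whole-barley bread: the both-tight solution has a negative serving — not a feasible corner.
pasta + spinach with both tight: 2.537 servings and 2.593 servings → $3.86.
pasta + whole-barley bread: intersection lies outside the first quadrant.
spinach + whole-barley bread with both tight: 1.143 servings and 6.524 servings → $4.40.
The minimum over all feasible corners is $3.86.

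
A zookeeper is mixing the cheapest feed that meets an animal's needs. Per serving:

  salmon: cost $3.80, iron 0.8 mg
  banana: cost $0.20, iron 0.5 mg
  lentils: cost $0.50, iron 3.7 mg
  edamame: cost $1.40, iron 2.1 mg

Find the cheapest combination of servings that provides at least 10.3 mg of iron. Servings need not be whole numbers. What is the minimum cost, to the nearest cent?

$1.39

Cost per mg of iron: lentils $0.1351, banana $0.4000, edamame $0.6667, salmon $4.7500.
With no serving limits, use only lentils: 10.3 mg / 3.7 mg = 2.784 servings × $0.50 = $1.39.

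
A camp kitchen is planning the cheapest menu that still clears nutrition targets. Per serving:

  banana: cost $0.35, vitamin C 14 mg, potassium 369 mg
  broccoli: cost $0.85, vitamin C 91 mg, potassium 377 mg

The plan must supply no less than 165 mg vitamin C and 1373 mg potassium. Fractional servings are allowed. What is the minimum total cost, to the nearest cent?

banana only: max(165/14, 1373/369) = 11.79 servings → $4.12.
broccoli only: max(165/91, 1373/377) = 3.642 servings → $3.10.
banana + broccoli with both tight: 2.217 servings and 1.472 servings → $2.03.
Cheapest feasible corner: $2.03.

$2.03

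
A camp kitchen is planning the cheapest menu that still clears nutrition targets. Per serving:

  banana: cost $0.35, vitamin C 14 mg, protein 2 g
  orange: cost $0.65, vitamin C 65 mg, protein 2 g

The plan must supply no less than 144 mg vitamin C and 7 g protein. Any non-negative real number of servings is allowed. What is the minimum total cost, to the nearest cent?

$1.78

Minimising a linear cost over {vitamin C ≥ 144, protein ≥ 7, servings ≥ 0} — the optimum is at a vertex, using one or two foods.
banana only: max(144/14, 7/2) = 10.29 servings → $3.60.
orange only: max(144/65, 7/2) = 3.5 servings → $2.27.
banana + orange with both tight: 1.637 servings and 1.863 servings → $1.78.
Cheapest feasible corner: $1.78.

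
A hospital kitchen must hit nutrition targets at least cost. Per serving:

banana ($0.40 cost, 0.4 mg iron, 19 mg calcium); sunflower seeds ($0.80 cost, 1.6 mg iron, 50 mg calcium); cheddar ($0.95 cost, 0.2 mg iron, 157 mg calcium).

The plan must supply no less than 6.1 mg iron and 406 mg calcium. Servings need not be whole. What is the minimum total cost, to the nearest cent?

$4.26

Check every corner: each single food scaled to meet both minima, and each pair solved so both constraints bind.
banana only: max(6.1/0.4, 406/19) = 21.37 servings → $8.55.
sunflower seeds only: max(6.1/1.6, 406/50) = 8.12 servings → $6.50.
cheddar only: max(6.1/0.2, 406/157) = 30.5 servings → $28.98.
banana + sunflower seeds: the both-tight solution has a negative serving — not a feasible corner.
banana + cheddar with both tight: 14.86 servings and 0.7881 servings → $6.69.
sunflower seeds + cheddar with both tight: 3.634 servings and 1.429 servings → $4.26.
Cheapest feasible corner: $4.26.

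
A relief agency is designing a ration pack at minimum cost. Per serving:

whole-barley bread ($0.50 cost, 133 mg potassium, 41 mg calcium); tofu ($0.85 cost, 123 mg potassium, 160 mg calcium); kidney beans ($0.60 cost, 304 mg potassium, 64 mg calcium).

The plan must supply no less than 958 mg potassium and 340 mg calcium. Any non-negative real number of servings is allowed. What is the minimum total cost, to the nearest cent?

Compare the cost at each extreme point of the feasible region.
whole-barley bread only: max(958/133, 340/41) = 8.293 servings → $4.15.
tofu only: max(958/123, 340/160) = 7.789 servings → $6.62.
kidney beans only: max(958/304, 340/64) = 5.312 servings → $3.19.
whole-barley bread + tofu with both tight: 6.865 servings and 0.366 servings → $3.74.
whole-barley bread + kidney beans: the both-tight solution has a negative serving — not a feasible corner.
tofu + kidney beans with both tight: 1.031 servings and 2.734 servings → $2.52.
The minimum over all feasible corners is $2.52.

$2.52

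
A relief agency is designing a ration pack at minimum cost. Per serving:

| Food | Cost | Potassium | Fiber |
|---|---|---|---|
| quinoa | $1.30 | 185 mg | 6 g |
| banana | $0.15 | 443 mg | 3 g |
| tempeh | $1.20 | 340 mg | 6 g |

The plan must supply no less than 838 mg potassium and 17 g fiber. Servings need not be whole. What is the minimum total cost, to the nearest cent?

$0.85

With two linear requirements the optimum uses one or two foods; enumerate the corners.
quinoa only: max(838/185, 17/6) = 4.53 servings → $5.89.
banana only: max(838/443, 17/3) = 5.667 servings → $0.85.
tempeh only: max(838/340, 17/6) = 2.833 servings → $3.40.
quinoa + banana with both tight: 2.386 servings and 0.8954 servings → $3.24.
quinoa + tempeh with both tight: 0.8086 servings and 2.025 servings → $3.48.
banana + tempeh: the both-tight solution has a negative serving — not a feasible corner.
Cheapest feasible corner: $0.85.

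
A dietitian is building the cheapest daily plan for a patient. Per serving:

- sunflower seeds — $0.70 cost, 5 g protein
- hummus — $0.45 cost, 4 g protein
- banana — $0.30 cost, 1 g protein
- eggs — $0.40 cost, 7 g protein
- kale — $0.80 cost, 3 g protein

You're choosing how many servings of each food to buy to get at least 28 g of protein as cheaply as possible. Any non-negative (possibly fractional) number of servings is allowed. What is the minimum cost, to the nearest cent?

$1.60

Cost per g of protein: eggs $0.0571, hummus $0.1125, sunflower seeds $0.1400, kale $0.2667, banana $0.3000.
With no serving limits, use only eggs: 28 g / 7 g = 4 servings × $0.40 = $1.60.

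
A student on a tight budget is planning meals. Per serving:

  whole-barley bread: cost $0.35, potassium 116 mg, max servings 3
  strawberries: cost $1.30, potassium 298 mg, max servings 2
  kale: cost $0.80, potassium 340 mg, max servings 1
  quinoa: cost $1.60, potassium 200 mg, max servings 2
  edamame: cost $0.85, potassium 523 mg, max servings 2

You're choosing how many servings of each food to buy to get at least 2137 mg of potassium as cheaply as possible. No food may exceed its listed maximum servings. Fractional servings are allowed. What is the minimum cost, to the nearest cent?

Cost per mg of potassium: edamame $0.0016, kale $0.0024, whole-barley bread $0.0030, strawberries $0.0044, quinoa $0.0080.
Take 2 servings of edamame: +1046.0 mg potassium for $1.70 (total $1.70, still need 1091.0 mg).
Take 1 serving of kale: +340.0 mg potassium for $0.80 (total $2.50, still need 751.0 mg).
Take 3 servings of whole-barley bread: +348.0 mg potassium for $1.05 (total $3.55, still need 403.0 mg).
Take 1.352 servings of strawberries: +403.0 mg potassium for $1.76 (total $5.31, still need 0.0 mg).
Greedy by cheapest-per-mg is optimal for a single linear constraint, so the minimum cost is $5.31.

$5.31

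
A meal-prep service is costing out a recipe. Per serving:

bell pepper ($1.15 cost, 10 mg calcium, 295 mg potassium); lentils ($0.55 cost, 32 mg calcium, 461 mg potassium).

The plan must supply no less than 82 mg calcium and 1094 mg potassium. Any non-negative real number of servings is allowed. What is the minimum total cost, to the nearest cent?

This is a tiny linear program; its minimum lies at a vertex of the feasible set. List the vertices and price them.
bell pepper only: max(82/10, 1094/295) = 8.2 servings → $9.43.
lentils only: max(82/32, 1094/461) = 2.562 servings → $1.41.
bell pepper + lentils: the both-tight solution has a negative serving — not a feasible corner.
So the least-cost plan costs $1.41.

$1.41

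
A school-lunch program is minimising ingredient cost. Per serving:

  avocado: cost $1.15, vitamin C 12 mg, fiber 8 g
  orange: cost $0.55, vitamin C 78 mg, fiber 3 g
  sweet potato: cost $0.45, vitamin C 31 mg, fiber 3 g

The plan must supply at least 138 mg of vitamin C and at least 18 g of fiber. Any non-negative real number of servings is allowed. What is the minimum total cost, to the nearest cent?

$2.67

With two linear requirements the optimum uses one or two foods; enumerate the corners.
avocado only: max(138/12, 18/8) = 11.5 servings → $13.22.
orange only: max(138/78, 18/3) = 6 servings → $3.30.
sweet potato only: max(138/31, 18/3) = 6 servings → $2.70.
avocado + orange with both tight: 1.684 servings and 1.51 servings → $2.77.
avocado + sweet potato with both tight: 0.6792 servings and 4.189 servings → $2.67.
orange + sweet potato with both targets exact would need a negative amount; discard.
So the least-cost plan costs $2.67.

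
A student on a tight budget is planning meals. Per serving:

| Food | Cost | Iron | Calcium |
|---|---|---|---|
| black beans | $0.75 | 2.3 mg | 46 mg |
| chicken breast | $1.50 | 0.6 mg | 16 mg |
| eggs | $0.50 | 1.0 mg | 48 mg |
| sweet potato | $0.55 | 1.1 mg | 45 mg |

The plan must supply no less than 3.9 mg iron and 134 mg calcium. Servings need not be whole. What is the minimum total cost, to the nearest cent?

Check every corner: each single food scaled to meet both minima, and each pair solved so both constraints bind.
black beans only: max(3.9/2.3, 134/46) = 2.913 servings → $2.18.
chicken breast only: max(3.9/0.6, 134/16) = 8.375 servings → $12.56.
eggs only: max(3.9/1.0, 134/48) = 3.9 servings → $1.95.
sweet potato only: max(3.9/1.1, 134/45) = 3.545 servings → $1.95.
black beans + chicken breast with both targets exact would need a negative amount; discard.
black beans + eggs with both tight: 0.8261 servings and 2 servings → $1.62.
black beans + sweet potato with both tight: 0.5312 servings and 2.435 servings → $1.74.
chicken breast + eggs with both tight: 4.156 servings and 1.406 servings → $6.94.
chicken breast + sweet potato with both tight: 2.989 servings and 1.915 servings → $5.54.
eggs + sweet potato: the both-tight solution has a negative serving — not a feasible corner.
So the least-cost plan costs $1.62.

$1.62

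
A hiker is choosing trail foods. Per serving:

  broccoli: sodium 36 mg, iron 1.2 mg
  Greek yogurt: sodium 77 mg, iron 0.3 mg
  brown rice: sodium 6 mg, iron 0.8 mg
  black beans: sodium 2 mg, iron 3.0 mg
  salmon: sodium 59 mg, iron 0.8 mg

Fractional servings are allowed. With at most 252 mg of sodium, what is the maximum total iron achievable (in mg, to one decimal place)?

378.0 mg

Iron per mg sodium: black beans 1.5, brown rice 0.1333, broccoli 0.03333, salmon 0.01356, Greek yogurt 0.003896.
With no serving limits, spend the whole sodium allowance on black beans: 252 mg / 2 mg × 3.0 mg = 378.0 mg.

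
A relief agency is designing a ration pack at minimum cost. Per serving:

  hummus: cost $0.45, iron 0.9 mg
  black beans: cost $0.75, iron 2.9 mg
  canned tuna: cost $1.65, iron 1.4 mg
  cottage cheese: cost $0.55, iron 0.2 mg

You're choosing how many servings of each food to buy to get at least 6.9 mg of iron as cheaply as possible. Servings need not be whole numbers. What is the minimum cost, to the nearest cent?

Cost per mg of iron: black beans $0.2586, hummus $0.5000, canned tuna $1.1786, cottage cheese $2.7500.
With no serving limits, use only black beans: 6.9 mg / 2.9 mg = 2.379 servings × $0.75 = $1.78.

$1.78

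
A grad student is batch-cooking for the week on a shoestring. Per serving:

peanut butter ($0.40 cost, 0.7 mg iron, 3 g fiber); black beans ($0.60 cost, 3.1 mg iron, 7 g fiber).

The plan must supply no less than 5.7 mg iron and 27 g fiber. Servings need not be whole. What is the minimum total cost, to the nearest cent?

$2.31

An LP optimum is at a vertex; with two nutrient constraints at most two foods are used. Check each candidate.
peanut butter only: max(5.7/0.7, 27/3) = 9 servings → $3.60.
black beans only: max(5.7/3.1, 27/7) = 3.857 servings → $2.31.
peanut butter + black beans: the both-tight solution has a negative serving — not a feasible corner.
Cheapest feasible corner: $2.31.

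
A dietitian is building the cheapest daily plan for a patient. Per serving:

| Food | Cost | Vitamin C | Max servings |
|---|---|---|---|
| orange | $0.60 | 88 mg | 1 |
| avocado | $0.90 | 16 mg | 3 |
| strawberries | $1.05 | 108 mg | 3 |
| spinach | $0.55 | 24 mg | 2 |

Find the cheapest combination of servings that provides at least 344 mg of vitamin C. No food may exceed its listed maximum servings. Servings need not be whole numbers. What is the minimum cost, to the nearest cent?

$3.09

Cost per mg of vitamin C: orange $0.0068, strawberries $0.0097, spinach $0.0229, avocado $0.0563.
Take 1 serving of orange: +88.0 mg vitamin C for $0.60 (total $0.60, still need 256.0 mg).
Take 2.37 servings of strawberries: +256.0 mg vitamin C for $2.49 (total $3.09, still need 0.0 mg).
Filling from the cheapest source first is optimal under one linear minimum: $3.09.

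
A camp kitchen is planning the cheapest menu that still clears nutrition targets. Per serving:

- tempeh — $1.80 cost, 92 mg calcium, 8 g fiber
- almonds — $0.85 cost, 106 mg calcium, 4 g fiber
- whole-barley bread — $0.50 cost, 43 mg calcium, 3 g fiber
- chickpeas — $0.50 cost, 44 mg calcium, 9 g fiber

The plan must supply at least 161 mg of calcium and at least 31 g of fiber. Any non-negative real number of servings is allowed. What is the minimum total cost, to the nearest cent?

This is a tiny linear program; its minimum lies at a vertex of the feasible set. List the vertices and price them.
tempeh only: max(161/92, 31/8) = 3.875 servings → $6.97.
almonds only: max(161/106, 31/4) = 7.75 servings → $6.59.
whole-barley bread only: max(161/43, 31/3) = 10.33 servings → $5.17.
chickpeas only: max(161/44, 31/9) = 3.659 servings → $1.83.
tempeh + almonds with both targets exact would need a negative amount; discard.
tempeh + whole-barley bread with both targets exact would need a negative amount; discard.
tempeh + chickpeas with both tight: 0.1786 servings and 3.286 servings → $1.96.
almonds + whole-barley bread with both targets exact would need a negative amount; discard.
almonds + chickpeas with both tight: 0.1093 servings and 3.396 servings → $1.79.
whole-barley bread + chickpeas with both tight: 0.3333 servings and 3.333 servings → $1.83.
So the least-cost plan costs $1.79.

$1.79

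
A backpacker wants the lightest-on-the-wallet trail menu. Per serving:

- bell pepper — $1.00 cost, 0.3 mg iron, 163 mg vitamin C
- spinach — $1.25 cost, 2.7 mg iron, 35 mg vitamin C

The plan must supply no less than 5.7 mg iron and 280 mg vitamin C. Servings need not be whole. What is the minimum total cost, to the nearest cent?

The cheapest plan sits at a corner of the feasible region — with two constraints it uses at most two foods.
bell pepper only: max(5.7/0.3, 280/163) = 19 servings → $19.00.
spinach only: max(5.7/2.7, 280/35) = 8 servings → $10.00.
bell pepper + spinach with both tight: 1.295 servings and 1.967 servings → $3.75.
The minimum over all feasible corners is $3.75.

$3.75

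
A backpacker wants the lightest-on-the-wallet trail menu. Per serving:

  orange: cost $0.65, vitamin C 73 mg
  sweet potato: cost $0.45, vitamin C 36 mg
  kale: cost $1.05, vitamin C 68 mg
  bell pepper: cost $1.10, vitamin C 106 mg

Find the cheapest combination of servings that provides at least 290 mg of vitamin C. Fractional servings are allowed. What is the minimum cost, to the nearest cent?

Cost per mg of vitamin C: orange $0.0089, bell pepper $0.0104, sweet potato $0.0125, kale $0.0154.
With no serving limits, use only orange: 290 mg / 73 mg = 3.973 servings × $0.65 = $2.58.

$2.58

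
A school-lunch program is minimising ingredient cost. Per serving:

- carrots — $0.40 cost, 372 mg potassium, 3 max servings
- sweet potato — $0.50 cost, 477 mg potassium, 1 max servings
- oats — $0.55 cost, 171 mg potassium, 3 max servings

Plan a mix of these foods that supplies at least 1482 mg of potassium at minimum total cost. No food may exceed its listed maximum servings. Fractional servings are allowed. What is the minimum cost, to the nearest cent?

Cost per mg of potassium: sweet potato $0.0010, carrots $0.0011, oats $0.0032.
Take 1 serving of sweet potato: +477.0 mg potassium for $0.50 (total $0.50, still need 1005.0 mg).
Take 2.702 servings of carrots: +1005.0 mg potassium for $1.08 (total $1.58, still need 0.0 mg).
Filling from the cheapest source first is optimal under one linear minimum: $1.58.

$1.58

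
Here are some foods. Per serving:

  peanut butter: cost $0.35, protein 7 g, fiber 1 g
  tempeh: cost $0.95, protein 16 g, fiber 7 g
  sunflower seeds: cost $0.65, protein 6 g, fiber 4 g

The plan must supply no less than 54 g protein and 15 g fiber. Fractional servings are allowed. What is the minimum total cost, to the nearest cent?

$2.93

The cheapest plan sits at a corner of the feasible region — with two constraints it uses at most two foods.
peanut butter only: max(54/7, 15/1) = 15 servings → $5.25.
tempeh only: max(54/16, 15/7) = 3.375 servings → $3.21.
sunflower seeds only: max(54/6, 15/4) = 9 servings → $5.85.
peanut butter + tempeh with both tight: 4.182 servings and 1.545 servings → $2.93.
peanut butter + sunflower seeds with both tight: 5.727 servings and 2.318 servings → $3.51.
tempeh + sunflower seeds: intersection lies outside the first quadrant.
The minimum over all feasible corners is $2.93.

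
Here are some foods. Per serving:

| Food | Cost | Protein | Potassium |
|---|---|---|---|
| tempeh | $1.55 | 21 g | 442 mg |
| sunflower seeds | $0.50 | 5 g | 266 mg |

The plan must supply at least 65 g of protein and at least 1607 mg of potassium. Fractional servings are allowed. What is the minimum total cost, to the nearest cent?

$4.99

For a min-cost LP with two ≥-constraints, a basic feasible solution has at most two positive variables.
tempeh only: max(65/21, 1607/442) = 3.636 servings → $5.64.
sunflower seeds only: max(65/5, 1607/266) = 13 servings → $6.50.
tempeh + sunflower seeds with both tight: 2.741 servings and 1.486 servings → $4.99.
So the least-cost plan costs $4.99.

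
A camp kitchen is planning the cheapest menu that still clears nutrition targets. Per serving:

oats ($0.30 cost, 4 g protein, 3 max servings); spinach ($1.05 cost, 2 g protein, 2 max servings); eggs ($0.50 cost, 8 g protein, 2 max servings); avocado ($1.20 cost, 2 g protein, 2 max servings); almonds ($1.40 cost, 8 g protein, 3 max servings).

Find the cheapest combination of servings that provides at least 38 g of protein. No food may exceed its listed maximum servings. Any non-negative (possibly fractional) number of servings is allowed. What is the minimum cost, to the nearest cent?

Cost per g of protein: eggs $0.0625, oats $0.0750, almonds $0.1750, spinach $0.5250, avocado $0.6000.
Take 2 servings of eggs: +16.0 g protein for $1.00 (total $1.00, still need 22.0 g).
Take 3 servings of oats: +12.0 g protein for $0.90 (total $1.90, still need 10.0 g).
Take 1.25 servings of almonds: +10.0 g protein for $1.75 (total $3.65, still need 0.0 g).
Filling from the cheapest source first is optimal under one linear minimum: $3.65.

$3.65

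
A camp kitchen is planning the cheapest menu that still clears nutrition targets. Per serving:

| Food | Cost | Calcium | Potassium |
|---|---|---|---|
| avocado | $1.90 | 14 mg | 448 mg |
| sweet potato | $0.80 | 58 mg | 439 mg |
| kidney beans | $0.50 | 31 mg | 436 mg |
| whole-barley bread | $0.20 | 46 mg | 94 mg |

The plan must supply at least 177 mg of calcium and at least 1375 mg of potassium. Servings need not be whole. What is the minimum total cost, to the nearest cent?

$1.76

An LP optimum is at a vertex; with two nutrient constraints at most two foods are used. Check each candidate.
avocado only: max(177/14, 1375/448) = 12.64 servings → $24.02.
sweet potato only: max(177/58, 1375/439) = 3.132 servings → $2.51.
kidney beans only: max(177/31, 1375/436) = 5.71 servings → $2.85.
whole-barley bread only: max(177/46, 1375/94) = 14.63 servings → $2.93.
avocado + sweet potato with both tight: 0.1032 servings and 3.027 servings → $2.62.
avocado + kidney beans: the both-tight solution has a negative serving — not a feasible corner.
avocado + whole-barley bread with both tight: 2.416 servings and 3.112 servings → $5.21.
sweet potato + kidney beans with both tight: 2.958 servings and 0.1753 servings → $2.45.
sweet potato + whole-barley bread: intersection lies outside the first quadrant.
kidney beans + whole-barley bread with both tight: 2.719 servings and 2.015 servings → $1.76.
So the least-cost plan costs $1.76.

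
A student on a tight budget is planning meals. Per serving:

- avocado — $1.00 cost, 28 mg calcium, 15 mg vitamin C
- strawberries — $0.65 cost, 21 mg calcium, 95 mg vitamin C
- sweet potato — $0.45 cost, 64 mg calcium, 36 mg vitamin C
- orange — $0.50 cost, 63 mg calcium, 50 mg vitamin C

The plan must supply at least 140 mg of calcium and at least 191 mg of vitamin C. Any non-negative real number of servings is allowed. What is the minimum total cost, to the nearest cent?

avocado only: max(140/28, 191/15) = 12.73 servings → $12.73.
strawberries only: max(140/21, 191/95) = 6.667 servings → $4.33.
sweet potato only: max(140/64, 191/36) = 5.306 servings → $2.39.
orange only: max(140/63, 191/50) = 3.82 servings → $1.91.
avocado + strawberries with both tight: 3.961 servings and 1.385 servings → $4.86.
avocado + sweet potato: intersection lies outside the first quadrant.
avocado + orange with both targets exact would need a negative amount; discard.
strawberries + sweet potato with both tight: 1.349 servings and 1.745 servings → $1.66.
strawberries + orange with both tight: 1.02 servings and 1.882 servings → $1.60.
sweet potato + orange: the both-tight solution has a negative serving — not a feasible corner.
Cheapest feasible corner: $1.60.

$1.60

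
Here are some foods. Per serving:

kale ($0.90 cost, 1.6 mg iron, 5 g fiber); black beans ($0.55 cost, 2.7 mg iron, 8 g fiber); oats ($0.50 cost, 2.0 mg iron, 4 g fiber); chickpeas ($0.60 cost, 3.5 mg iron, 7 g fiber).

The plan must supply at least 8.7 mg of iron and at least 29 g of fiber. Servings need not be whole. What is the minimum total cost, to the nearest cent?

Check every corner: each single food scaled to meet both minima, and each pair solved so both constraints bind.
kale only: max(8.7/1.6, 29/5) = 5.8 servings → $5.22.
black beans only: max(8.7/2.7, 29/8) = 3.625 servings → $1.99.
oats only: max(8.7/2.0, 29/4) = 7.25 servings → $3.62.
chickpeas only: max(8.7/3.5, 29/7) = 4.143 servings → $2.49.
kale + black beans: intersection lies outside the first quadrant.
kale + oats with both targets exact would need a negative amount; discard.
kale + chickpeas: intersection lies outside the first quadrant.
black beans + oats with both targets exact would need a negative amount; discard.
black beans + chickpeas with both targets exact would need a negative amount; discard.
oats + chickpeas (both tight): parallel constraints — no distinct corner.
So the least-cost plan costs $1.99.

$1.99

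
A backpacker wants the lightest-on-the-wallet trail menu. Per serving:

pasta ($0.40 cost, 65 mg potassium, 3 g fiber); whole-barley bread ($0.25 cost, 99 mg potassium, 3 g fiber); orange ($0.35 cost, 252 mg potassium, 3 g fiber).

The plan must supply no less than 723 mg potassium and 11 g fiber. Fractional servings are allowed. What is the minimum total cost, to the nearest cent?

Compare the cost at each extreme point of the feasible region.
pasta only: max(723/65, 11/3) = 11.12 servings → $4.45.
whole-barley bread only: max(723/99, 11/3) = 7.303 servings → $1.83.
orange only: max(723/252, 11/3) = 3.667 servings → $1.28.
pasta + whole-barley bread with both targets exact would need a negative amount; discard.
pasta + orange with both tight: 1.075 servings and 2.592 servings → $1.34.
whole-barley bread + orange with both tight: 1.314 servings and 2.353 servings → $1.15.
The minimum over all feasible corners is $1.15.

$1.15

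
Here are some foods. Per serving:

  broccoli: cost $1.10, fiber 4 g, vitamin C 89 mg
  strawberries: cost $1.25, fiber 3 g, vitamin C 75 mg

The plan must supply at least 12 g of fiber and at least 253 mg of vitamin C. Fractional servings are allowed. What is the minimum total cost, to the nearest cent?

Two binding constraints pin down two serving amounts, so the optimal mix uses at most two foods. The candidates are each food alone (scaled to the tighter of fiber/vitamin C) and each pair with both constraints tight.
broccoli only: max(12/4, 253/89) = 3 servings → $3.30.
strawberries only: max(12/3, 253/75) = 4 servings → $5.00.
broccoli + strawberries with both targets exact would need a negative amount; discard.
The minimum over all feasible corners is $3.30.

$3.30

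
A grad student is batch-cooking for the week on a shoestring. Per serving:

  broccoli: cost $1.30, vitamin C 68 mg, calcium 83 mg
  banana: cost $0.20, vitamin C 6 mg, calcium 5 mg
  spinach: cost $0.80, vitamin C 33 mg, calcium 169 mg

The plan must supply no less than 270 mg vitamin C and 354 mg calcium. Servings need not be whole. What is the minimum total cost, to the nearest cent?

$5.19

broccoli only: max(270/68, 354/83) = 4.265 servings → $5.54.
banana only: max(270/6, 354/5) = 70.8 servings → $14.16.
spinach only: max(270/33, 354/169) = 8.182 servings → $6.55.
broccoli + banana: the both-tight solution has a negative serving — not a feasible corner.
broccoli + spinach with both tight: 3.878 servings and 0.1899 servings → $5.19.
banana + spinach with both tight: 39.99 servings and 0.9117 servings → $8.73.
The minimum over all feasible corners is $5.19.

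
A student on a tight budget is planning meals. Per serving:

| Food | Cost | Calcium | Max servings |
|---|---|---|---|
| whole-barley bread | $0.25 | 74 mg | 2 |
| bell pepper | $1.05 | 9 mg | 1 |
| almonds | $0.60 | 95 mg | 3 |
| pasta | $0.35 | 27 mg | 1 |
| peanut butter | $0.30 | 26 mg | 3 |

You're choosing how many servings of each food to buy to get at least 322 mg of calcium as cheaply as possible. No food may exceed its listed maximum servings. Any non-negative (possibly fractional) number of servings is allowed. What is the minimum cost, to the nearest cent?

Cost per mg of calcium: whole-barley bread $0.0034, almonds $0.0063, peanut butter $0.0115, pasta $0.0130, bell pepper $0.1167.
Take 2 servings of whole-barley bread: +148.0 mg calcium for $0.50 (total $0.50, still need 174.0 mg).
Take 1.832 servings of almonds: +174.0 mg calcium for $1.10 (total $1.60, still need 0.0 mg).
Greedy by cheapest-per-mg is optimal for a single linear constraint, so the minimum cost is $1.60.

$1.60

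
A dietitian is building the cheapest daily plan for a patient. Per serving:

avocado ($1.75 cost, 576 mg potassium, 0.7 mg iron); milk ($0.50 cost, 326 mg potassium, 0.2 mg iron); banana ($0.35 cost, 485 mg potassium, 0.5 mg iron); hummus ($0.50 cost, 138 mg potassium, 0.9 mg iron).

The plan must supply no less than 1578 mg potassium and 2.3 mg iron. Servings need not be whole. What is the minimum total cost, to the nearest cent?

Compare the cost at each extreme point of the feasible region.
avocado only: max(1578/576, 2.3/0.7) = 3.286 servings → $5.75.
milk only: max(1578/326, 2.3/0.2) = 11.5 servings → $5.75.
banana only: max(1578/485, 2.3/0.5) = 4.6 servings → $1.61.
hummus only: max(1578/138, 2.3/0.9) = 11.43 servings → $5.72.
avocado + milk: intersection lies outside the first quadrant.
avocado + banana with both targets exact would need a negative amount; discard.
avocado + hummus with both tight: 2.615 servings and 0.522 servings → $4.84.
milk + banana: intersection lies outside the first quadrant.
milk + hummus with both tight: 4.149 servings and 1.634 servings → $2.89.
banana + hummus with both tight: 3.001 servings and 0.8884 servings → $1.49.
The minimum over all feasible corners is $1.49.

$1.49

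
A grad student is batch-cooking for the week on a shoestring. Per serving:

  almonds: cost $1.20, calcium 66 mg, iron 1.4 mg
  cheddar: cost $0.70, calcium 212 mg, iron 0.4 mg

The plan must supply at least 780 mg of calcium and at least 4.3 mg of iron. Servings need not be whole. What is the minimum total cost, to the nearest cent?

$4.75

Minimising a linear cost over {calcium ≥ 780, iron ≥ 4.3, servings ≥ 0} — the optimum is at a vertex, using one or two foods.
almonds only: max(780/66, 4.3/1.4) = 11.82 servings → $14.18.
cheddar only: max(780/212, 4.3/0.4) = 10.75 servings → $7.53.
almonds + cheddar with both tight: 2.217 servings and 2.989 servings → $4.75.
So the least-cost plan costs $4.75.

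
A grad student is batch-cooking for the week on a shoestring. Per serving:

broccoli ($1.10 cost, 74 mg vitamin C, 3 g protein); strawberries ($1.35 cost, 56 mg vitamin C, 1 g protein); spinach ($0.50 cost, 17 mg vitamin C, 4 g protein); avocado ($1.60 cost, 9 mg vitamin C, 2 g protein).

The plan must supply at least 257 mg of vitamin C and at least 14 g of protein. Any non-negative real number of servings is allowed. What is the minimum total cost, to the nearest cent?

Compare the cost at each extreme point of the feasible region.
broccoli only: max(257/74, 14/3) = 4.667 servings → $5.13.
strawberries only: max(257/56, 14/1) = 14 servings → $18.90.
spinach only: max(257/17, 14/4) = 15.12 servings → $7.56.
avocado only: max(257/9, 14/2) = 28.56 servings → $45.69.
broccoli + strawberries: the both-tight solution has a negative serving — not a feasible corner.
broccoli + spinach with both tight: 3.224 servings and 1.082 servings → $4.09.
broccoli + avocado with both tight: 3.207 servings and 2.19 servings → $7.03.
strawberries + spinach with both tight: 3.816 servings and 2.546 servings → $6.43.
strawberries + avocado with both tight: 3.767 servings and 5.117 servings → $13.27.
spinach + avocado: the both-tight solution has a negative serving — not a feasible corner.
Cheapest feasible corner: $4.09.

$4.09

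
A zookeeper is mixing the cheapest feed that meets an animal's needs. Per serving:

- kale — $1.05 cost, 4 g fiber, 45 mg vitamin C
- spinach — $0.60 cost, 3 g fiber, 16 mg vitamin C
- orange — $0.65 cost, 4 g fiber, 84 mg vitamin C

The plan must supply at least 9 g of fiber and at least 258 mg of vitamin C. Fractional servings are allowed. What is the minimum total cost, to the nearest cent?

$2.00

Minimising a linear cost over {fiber ≥ 9, vitamin C ≥ 258, servings ≥ 0} — the optimum is at a vertex, using one or two foods.
kale only: max(9/4, 258/45) = 5.733 servings → $6.02.
spinach only: max(9/3, 258/16) = 16.12 servings → $9.68.
orange only: max(9/4, 258/84) = 3.071 servings → $2.00.
kale + spinach: the both-tight solution has a negative serving — not a feasible corner.
kale + orange: the both-tight solution has a negative serving — not a feasible corner.
spinach + orange: intersection lies outside the first quadrant.
The minimum over all feasible corners is $2.00.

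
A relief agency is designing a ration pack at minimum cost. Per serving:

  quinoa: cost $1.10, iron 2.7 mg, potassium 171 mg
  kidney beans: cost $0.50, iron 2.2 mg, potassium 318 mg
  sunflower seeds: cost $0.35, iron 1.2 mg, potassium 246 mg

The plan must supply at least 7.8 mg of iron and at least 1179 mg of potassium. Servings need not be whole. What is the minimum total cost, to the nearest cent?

$1.83

Minimising a linear cost over {iron ≥ 7.8, potassium ≥ 1179, servings ≥ 0} — the optimum is at a vertex, using one or two foods.
quinoa only: max(7.8/2.7, 1179/171) = 6.895 servings → $7.58.
kidney beans only: max(7.8/2.2, 1179/318) = 3.708 servings → $1.85.
sunflower seeds only: max(7.8/1.2, 1179/246) = 6.5 servings → $2.27.
quinoa + kidney beans: intersection lies outside the first quadrant.
quinoa + sunflower seeds with both tight: 1.098 servings and 4.029 servings → $2.62.
kidney beans + sunflower seeds with both tight: 3.158 servings and 0.7105 servings → $1.83.
So the least-cost plan costs $1.83.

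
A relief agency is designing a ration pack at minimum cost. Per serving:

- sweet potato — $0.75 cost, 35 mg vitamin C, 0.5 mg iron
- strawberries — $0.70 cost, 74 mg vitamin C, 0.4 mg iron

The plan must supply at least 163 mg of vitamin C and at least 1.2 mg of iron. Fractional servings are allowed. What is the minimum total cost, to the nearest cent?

$1.97

With two linear requirements the optimum uses one or two foods; enumerate the corners.
sweet potato only: max(163/35, 1.2/0.5) = 4.657 servings → $3.49.
strawberries only: max(163/74, 1.2/0.4) = 3 servings → $2.10.
sweet potato + strawberries with both tight: 1.026 servings and 1.717 servings → $1.97.
Cheapest feasible corner: $1.97.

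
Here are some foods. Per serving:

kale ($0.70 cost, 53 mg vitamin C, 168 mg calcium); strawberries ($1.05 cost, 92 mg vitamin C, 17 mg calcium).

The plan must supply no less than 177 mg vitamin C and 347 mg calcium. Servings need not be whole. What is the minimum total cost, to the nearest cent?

A basic optimal solution has at most two foods positive. Try each food alone and each pair with both targets met exactly.
kale only: max(177/53, 347/168) = 3.34 servings → $2.34.
strawberries only: max(177/92, 347/17) = 20.41 servings → $21.43.
kale + strawberries with both tight: 1.987 servings and 0.7795 servings → $2.21.
The minimum over all feasible corners is $2.21.

$2.21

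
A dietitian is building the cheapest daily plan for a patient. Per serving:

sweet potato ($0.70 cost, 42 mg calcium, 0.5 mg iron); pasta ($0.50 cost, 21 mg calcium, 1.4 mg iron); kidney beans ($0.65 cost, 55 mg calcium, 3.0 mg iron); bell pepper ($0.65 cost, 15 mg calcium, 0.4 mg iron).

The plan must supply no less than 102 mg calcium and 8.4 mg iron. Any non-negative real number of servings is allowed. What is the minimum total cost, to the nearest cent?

This is a tiny linear program; its minimum lies at a vertex of the feasible set. List the vertices and price them.
sweet potato only: max(102/42, 8.4/0.5) = 16.8 servings → $11.76.
pasta only: max(102/21, 8.4/1.4) = 6 servings → $3.00.
kidney beans only: max(102/55, 8.4/3.0) = 2.8 servings → $1.82.
bell pepper only: max(102/15, 8.4/0.4) = 21 servings → $13.65.
sweet potato + pasta with both targets exact would need a negative amount; discard.
sweet potato + kidney beans: the both-tight solution has a negative serving — not a feasible corner.
sweet potato + bell pepper: the both-tight solution has a negative serving — not a feasible corner.
pasta + kidney beans: the both-tight solution has a negative serving — not a feasible corner.
pasta + bell pepper with both targets exact would need a negative amount; discard.
kidney beans + bell pepper: the both-tight solution has a negative serving — not a feasible corner.
So the least-cost plan costs $1.82.

$1.82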